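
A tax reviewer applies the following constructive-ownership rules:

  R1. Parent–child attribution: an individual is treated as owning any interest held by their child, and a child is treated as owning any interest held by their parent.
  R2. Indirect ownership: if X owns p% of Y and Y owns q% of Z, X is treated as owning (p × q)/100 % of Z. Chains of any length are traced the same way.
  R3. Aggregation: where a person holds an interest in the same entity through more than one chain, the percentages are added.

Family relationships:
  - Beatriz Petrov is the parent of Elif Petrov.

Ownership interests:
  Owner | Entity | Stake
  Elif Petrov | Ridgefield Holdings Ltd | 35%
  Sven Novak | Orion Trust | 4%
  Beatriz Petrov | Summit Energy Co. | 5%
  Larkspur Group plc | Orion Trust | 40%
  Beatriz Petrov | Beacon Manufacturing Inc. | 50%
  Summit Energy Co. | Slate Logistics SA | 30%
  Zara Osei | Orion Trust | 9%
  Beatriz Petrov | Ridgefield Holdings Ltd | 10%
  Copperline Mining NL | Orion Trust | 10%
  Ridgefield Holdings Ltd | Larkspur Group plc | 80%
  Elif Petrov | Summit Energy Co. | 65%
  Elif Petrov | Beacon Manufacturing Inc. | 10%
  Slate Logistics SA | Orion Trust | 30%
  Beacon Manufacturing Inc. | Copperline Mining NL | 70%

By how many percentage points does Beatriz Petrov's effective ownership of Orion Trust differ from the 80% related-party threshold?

By parent–child attribution (R1), Beatriz Petrov is treated as also owning Elif Petrov's interest in Ridgefield Holdings Ltd, giving 10% + 35% = 45%.
By parent–child attribution (R1), Beatriz Petrov is treated as also owning Elif Petrov's interest in Summit Energy Co, giving 5% + 65% = 70%.
By parent–child attribution (R1), Beatriz Petrov is treated as also owning Elif Petrov's interest in Beacon Manufacturing Inc, giving 50% + 10% = 60%.
Chain via Ridgefield Holdings Ltd → Larkspur Group plc (R2): 45% × 80% × 40% = 14.4% of Orion Trust.
Chain via Summit Energy Co. → Slate Logistics SA (R2): 70% × 30% × 30% = 6.3% of Orion Trust.
Chain via Beacon Manufacturing Inc. → Copperline Mining NL (R2): 60% × 70% × 10% = 4.2% of Orion Trust.
Aggregating (R3): 14.4% + 6.3% + 4.2% = 24.9%.
24.9% falls short of the 80% threshold by 55.1 percentage points.

55.1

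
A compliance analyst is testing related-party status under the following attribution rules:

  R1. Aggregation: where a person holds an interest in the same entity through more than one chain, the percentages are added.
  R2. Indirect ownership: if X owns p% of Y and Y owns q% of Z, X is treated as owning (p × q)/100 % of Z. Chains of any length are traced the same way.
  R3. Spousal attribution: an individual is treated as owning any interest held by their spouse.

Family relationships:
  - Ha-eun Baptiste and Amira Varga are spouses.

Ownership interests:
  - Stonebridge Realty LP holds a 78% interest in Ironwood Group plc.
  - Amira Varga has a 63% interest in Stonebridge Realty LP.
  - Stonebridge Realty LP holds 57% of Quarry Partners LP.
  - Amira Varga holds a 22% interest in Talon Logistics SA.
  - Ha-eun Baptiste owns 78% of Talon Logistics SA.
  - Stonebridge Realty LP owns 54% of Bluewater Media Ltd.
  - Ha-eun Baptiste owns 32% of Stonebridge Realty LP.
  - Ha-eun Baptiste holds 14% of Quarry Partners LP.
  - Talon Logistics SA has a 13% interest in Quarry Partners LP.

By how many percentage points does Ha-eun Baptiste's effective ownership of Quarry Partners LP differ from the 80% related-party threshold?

1.15

By spousal attribution (R3), Ha-eun Baptiste is treated as also owning Amira Varga's interest in Stonebridge Realty LP, giving 32% + 63% = 95%.
By spousal attribution (R3), Ha-eun Baptiste is treated as also owning Amira Varga's interest in Talon Logistics SA, giving 78% + 22% = 100%.
Chain via Stonebridge Realty LP (R2): 95% × 57% = 54.15% of Quarry Partners LP.
Chain via Talon Logistics SA (R2): 100% × 13% = 13% of Quarry Partners LP.
Direct interest in Quarry Partners LP: 14%.
Aggregating (R1): 54.15% + 13% + 14% = 81.15%.
81.15% exceeds the 80% threshold by 1.15 percentage points.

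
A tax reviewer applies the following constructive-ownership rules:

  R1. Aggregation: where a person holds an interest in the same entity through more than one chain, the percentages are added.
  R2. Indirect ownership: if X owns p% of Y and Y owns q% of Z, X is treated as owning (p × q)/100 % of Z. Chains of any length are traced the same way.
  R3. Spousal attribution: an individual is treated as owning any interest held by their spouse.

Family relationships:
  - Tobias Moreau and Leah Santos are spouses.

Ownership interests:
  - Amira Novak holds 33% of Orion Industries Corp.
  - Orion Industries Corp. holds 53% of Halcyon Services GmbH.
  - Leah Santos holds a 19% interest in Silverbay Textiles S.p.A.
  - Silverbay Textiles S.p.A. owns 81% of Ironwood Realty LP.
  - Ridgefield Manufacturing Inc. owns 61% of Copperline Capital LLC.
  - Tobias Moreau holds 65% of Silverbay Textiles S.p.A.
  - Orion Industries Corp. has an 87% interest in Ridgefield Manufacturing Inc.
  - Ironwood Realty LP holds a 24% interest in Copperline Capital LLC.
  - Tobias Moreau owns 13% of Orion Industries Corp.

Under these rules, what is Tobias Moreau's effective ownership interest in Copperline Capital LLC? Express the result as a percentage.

By spousal attribution (R3), Tobias Moreau is treated as also owning Leah Santos's interest in Silverbay Textiles S.p.A, giving 65% + 19% = 84%.
Chain via Orion Industries Corp. → Ridgefield Manufacturing Inc. (R2): 13% × 87% × 61% = 6.8991% of Copperline Capital LLC.
Chain via Silverbay Textiles S.p.A. → Ironwood Realty LP (R2): 84% × 81% × 24% = 16.3296% of Copperline Capital LLC.
Aggregating (R1): 6.8991% + 16.3296% = 23.2287%.

23.2287%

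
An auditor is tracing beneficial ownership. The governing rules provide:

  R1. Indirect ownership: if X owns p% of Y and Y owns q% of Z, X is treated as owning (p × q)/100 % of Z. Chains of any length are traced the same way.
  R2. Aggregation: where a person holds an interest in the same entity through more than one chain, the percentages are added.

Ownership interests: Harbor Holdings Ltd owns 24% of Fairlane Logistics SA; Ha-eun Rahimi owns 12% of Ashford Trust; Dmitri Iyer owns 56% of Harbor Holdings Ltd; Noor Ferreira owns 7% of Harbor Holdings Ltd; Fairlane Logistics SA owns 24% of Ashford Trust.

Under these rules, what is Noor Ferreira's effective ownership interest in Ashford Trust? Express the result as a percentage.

Chain via Harbor Holdings Ltd → Fairlane Logistics SA (R1): 7% × 24% × 24% = 0.4032% of Ashford Trust.

0.4032%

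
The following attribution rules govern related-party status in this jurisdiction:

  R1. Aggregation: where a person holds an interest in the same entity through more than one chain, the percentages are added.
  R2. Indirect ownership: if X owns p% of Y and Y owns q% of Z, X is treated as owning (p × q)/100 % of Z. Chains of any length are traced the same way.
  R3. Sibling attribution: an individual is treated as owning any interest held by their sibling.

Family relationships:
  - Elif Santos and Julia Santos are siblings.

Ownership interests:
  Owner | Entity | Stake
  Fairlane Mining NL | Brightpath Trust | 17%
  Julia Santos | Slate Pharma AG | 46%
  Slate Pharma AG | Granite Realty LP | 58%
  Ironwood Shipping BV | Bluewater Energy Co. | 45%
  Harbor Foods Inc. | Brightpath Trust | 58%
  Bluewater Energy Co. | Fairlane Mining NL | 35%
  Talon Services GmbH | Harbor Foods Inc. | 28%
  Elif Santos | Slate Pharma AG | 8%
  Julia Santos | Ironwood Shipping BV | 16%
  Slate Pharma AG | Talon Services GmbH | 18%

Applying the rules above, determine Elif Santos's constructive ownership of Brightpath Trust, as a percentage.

2.006928%

By sibling attribution (R3), Elif Santos is treated as also owning Julia Santos's interest in Slate Pharma AG, giving 8% + 46% = 54%.
By sibling attribution (R3), Elif Santos is treated as owning Julia Santos's 16% interest in Ironwood Shipping BV.
Chain via Slate Pharma AG → Talon Services GmbH → Harbor Foods Inc. (R2): 54% × 18% × 28% × 58% = 1.578528% of Brightpath Trust.
Chain via Ironwood Shipping BV → Bluewater Energy Co. → Fairlane Mining NL (R2): 16% × 45% × 35% × 17% = 0.4284% of Brightpath Trust.
Aggregating (R1): 1.578528% + 0.4284% = 2.006928%.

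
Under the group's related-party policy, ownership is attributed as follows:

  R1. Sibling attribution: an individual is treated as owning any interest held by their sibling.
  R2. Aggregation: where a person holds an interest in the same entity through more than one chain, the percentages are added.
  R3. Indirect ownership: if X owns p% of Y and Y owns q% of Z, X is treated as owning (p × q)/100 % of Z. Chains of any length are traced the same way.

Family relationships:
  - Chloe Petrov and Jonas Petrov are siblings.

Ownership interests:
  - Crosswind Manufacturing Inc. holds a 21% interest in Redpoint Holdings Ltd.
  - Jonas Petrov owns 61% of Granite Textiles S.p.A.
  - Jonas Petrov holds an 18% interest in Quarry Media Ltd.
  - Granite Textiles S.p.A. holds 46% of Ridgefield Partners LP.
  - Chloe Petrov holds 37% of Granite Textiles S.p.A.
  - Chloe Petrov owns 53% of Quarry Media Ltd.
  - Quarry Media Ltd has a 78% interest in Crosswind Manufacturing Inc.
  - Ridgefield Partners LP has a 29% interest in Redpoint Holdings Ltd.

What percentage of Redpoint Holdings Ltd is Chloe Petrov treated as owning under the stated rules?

24.703%

By sibling attribution (R1), Chloe Petrov is treated as also owning Jonas Petrov's interest in Quarry Media Ltd, giving 53% + 18% = 71%.
By sibling attribution (R1), Chloe Petrov is treated as also owning Jonas Petrov's interest in Granite Textiles S.p.A, giving 37% + 61% = 98%.
Chain via Quarry Media Ltd → Crosswind Manufacturing Inc. (R3): 71% × 78% × 21% = 11.6298% of Redpoint Holdings Ltd.
Chain via Granite Textiles S.p.A. → Ridgefield Partners LP (R3): 98% × 46% × 29% = 13.0732% of Redpoint Holdings Ltd.
Aggregating (R2): 11.6298% + 13.0732% = 24.703%.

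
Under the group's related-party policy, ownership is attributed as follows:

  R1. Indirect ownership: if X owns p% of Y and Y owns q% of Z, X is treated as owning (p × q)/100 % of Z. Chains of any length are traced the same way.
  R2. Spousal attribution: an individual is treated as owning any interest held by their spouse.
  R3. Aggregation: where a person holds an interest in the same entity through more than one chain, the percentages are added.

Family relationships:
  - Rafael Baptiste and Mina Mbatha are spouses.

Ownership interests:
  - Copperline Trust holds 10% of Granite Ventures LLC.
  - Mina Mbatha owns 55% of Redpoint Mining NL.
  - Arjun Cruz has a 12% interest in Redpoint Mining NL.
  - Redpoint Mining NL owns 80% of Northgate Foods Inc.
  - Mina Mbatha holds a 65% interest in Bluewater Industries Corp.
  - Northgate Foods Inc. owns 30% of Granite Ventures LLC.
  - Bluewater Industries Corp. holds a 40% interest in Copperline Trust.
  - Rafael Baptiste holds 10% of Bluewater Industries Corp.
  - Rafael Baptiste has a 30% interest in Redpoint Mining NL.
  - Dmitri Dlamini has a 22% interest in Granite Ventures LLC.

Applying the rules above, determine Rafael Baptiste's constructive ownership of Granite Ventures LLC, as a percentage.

23.4%

By spousal attribution (R2), Rafael Baptiste is treated as also owning Mina Mbatha's interest in Bluewater Industries Corp, giving 10% + 65% = 75%.
By spousal attribution (R2), Rafael Baptiste is treated as also owning Mina Mbatha's interest in Redpoint Mining NL, giving 30% + 55% = 85%.
Chain via Bluewater Industries Corp. → Copperline Trust (R1): 75% × 40% × 10% = 3% of Granite Ventures LLC.
Chain via Redpoint Mining NL → Northgate Foods Inc. (R1): 85% × 80% × 30% = 20.4% of Granite Ventures LLC.
Aggregating (R3): 3% + 20.4% = 23.4%.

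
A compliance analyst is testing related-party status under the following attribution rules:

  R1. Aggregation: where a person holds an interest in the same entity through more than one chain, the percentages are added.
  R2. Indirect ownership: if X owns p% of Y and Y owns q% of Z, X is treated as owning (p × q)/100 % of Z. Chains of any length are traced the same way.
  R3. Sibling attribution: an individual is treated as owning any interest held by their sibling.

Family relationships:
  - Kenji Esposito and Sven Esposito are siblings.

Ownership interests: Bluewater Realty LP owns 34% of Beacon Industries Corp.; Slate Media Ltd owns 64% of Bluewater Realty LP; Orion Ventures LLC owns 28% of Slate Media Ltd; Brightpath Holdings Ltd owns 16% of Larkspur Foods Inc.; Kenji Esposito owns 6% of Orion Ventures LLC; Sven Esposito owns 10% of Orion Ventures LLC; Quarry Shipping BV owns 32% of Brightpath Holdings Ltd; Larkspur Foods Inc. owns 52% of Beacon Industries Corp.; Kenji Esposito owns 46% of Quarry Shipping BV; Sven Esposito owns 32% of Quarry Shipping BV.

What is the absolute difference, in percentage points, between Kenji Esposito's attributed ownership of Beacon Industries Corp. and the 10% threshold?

6.94848

By sibling attribution (R3), Kenji Esposito is treated as also owning Sven Esposito's interest in Orion Ventures LLC, giving 6% + 10% = 16%.
By sibling attribution (R3), Kenji Esposito is treated as also owning Sven Esposito's interest in Quarry Shipping BV, giving 46% + 32% = 78%.
Chain via Orion Ventures LLC → Slate Media Ltd → Bluewater Realty LP (R2): 16% × 28% × 64% × 34% = 0.974848% of Beacon Industries Corp.
Chain via Quarry Shipping BV → Brightpath Holdings Ltd → Larkspur Foods Inc. (R2): 78% × 32% × 16% × 52% = 2.076672% of Beacon Industries Corp.
Aggregating (R1): 0.974848% + 2.076672% = 3.05152%.
3.05152% falls short of the 10% threshold by 6.94848 percentage points.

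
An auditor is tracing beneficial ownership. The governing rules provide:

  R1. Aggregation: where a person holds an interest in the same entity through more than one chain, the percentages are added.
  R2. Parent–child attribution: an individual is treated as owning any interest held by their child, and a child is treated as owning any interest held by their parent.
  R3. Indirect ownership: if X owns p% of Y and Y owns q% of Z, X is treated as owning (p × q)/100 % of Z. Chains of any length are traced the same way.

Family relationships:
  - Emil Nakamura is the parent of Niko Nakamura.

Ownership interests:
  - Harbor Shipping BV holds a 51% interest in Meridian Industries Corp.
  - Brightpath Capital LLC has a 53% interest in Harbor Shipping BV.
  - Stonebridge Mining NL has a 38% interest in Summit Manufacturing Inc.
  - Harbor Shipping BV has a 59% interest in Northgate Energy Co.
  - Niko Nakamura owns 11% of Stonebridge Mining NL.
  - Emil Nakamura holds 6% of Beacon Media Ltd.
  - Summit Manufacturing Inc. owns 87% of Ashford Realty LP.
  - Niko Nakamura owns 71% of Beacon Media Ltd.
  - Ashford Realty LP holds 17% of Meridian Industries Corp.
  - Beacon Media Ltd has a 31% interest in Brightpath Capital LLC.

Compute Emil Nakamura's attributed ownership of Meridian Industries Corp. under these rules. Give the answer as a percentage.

By parent–child attribution (R2), Emil Nakamura is treated as also owning Niko Nakamura's interest in Beacon Media Ltd, giving 6% + 71% = 77%.
By parent–child attribution (R2), Emil Nakamura is treated as owning Niko Nakamura's 11% interest in Stonebridge Mining NL.
Chain via Beacon Media Ltd → Brightpath Capital LLC → Harbor Shipping BV (R3): 77% × 31% × 53% × 51% = 6.452061% of Meridian Industries Corp.
Chain via Stonebridge Mining NL → Summit Manufacturing Inc. → Ashford Realty LP (R3): 11% × 38% × 87% × 17% = 0.618222% of Meridian Industries Corp.
Aggregating (R1): 6.452061% + 0.618222% = 7.070283%.

7.070283%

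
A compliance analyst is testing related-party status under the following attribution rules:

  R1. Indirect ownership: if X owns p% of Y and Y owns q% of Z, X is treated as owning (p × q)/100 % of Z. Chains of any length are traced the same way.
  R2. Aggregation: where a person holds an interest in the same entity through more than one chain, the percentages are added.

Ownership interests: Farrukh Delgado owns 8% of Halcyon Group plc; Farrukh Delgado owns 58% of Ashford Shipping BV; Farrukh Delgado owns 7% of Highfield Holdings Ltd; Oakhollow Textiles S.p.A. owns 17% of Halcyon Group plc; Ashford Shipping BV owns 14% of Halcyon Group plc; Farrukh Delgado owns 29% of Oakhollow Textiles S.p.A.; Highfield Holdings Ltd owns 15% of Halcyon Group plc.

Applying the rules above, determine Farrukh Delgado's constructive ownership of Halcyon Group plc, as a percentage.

Chain via Highfield Holdings Ltd (R1): 7% × 15% = 1.05% of Halcyon Group plc.
Chain via Ashford Shipping BV (R1): 58% × 14% = 8.12% of Halcyon Group plc.
Chain via Oakhollow Textiles S.p.A. (R1): 29% × 17% = 4.93% of Halcyon Group plc.
Direct interest in Halcyon Group plc: 8%.
Aggregating (R2): 1.05% + 8.12% + 4.93% + 8% = 22.1%.

22.1%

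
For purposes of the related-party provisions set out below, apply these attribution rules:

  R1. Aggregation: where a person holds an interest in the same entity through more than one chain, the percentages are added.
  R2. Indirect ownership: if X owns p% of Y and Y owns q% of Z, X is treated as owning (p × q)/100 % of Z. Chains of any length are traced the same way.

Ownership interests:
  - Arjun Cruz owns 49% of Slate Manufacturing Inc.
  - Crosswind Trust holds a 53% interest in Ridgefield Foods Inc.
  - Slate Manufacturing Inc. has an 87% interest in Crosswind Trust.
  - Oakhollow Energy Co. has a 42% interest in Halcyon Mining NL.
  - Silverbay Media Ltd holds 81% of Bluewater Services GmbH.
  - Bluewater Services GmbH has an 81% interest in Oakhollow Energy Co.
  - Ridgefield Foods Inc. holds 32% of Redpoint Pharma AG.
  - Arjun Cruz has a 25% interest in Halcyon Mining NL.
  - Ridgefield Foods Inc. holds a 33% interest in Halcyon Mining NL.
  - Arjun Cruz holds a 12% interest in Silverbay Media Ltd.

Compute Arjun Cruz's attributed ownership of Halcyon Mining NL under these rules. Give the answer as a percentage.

Chain via Silverbay Media Ltd → Bluewater Services GmbH → Oakhollow Energy Co. (R2): 12% × 81% × 81% × 42% = 3.306744% of Halcyon Mining NL.
Chain via Slate Manufacturing Inc. → Crosswind Trust → Ridgefield Foods Inc. (R2): 49% × 87% × 53% × 33% = 7.455987% of Halcyon Mining NL.
Direct interest in Halcyon Mining NL: 25%.
Aggregating (R1): 3.306744% + 7.455987% + 25% = 35.762731%.

35.762731%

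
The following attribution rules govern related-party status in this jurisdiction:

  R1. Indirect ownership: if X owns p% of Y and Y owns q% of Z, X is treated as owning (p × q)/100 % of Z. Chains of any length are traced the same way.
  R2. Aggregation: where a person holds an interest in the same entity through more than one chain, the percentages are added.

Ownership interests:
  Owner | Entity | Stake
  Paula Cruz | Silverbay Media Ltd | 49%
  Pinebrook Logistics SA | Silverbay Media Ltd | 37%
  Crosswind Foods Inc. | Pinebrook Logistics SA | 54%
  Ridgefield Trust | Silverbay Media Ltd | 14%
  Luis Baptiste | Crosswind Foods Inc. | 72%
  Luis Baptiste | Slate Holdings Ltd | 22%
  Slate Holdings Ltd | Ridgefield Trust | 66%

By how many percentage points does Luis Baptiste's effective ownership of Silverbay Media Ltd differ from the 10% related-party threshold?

Chain via Slate Holdings Ltd → Ridgefield Trust (R1): 22% × 66% × 14% = 2.0328% of Silverbay Media Ltd.
Chain via Crosswind Foods Inc. → Pinebrook Logistics SA (R1): 72% × 54% × 37% = 14.3856% of Silverbay Media Ltd.
Aggregating (R2): 2.0328% + 14.3856% = 16.4184%.
16.4184% exceeds the 10% threshold by 6.4184 percentage points.

6.4184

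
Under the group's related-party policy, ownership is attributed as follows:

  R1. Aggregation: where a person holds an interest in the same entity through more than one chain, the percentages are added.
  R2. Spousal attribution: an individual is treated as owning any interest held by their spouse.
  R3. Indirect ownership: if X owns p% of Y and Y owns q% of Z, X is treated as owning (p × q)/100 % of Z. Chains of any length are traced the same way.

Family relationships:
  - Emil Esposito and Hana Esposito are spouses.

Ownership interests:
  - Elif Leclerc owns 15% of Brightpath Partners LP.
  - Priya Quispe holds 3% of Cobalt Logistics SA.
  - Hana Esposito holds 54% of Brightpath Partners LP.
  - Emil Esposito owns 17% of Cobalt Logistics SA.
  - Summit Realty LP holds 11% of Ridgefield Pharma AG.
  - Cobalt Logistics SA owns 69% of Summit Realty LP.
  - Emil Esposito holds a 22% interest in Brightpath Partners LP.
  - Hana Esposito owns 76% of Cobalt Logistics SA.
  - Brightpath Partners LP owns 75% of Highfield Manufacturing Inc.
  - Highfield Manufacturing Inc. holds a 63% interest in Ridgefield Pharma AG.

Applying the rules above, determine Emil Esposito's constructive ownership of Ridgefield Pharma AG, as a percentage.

42.9687%

By spousal attribution (R2), Emil Esposito is treated as also owning Hana Esposito's interest in Brightpath Partners LP, giving 22% + 54% = 76%.
By spousal attribution (R2), Emil Esposito is treated as also owning Hana Esposito's interest in Cobalt Logistics SA, giving 17% + 76% = 93%.
Chain via Brightpath Partners LP → Highfield Manufacturing Inc. (R3): 76% × 75% × 63% = 35.91% of Ridgefield Pharma AG.
Chain via Cobalt Logistics SA → Summit Realty LP (R3): 93% × 69% × 11% = 7.0587% of Ridgefield Pharma AG.
Aggregating (R1): 35.91% + 7.0587% = 42.9687%.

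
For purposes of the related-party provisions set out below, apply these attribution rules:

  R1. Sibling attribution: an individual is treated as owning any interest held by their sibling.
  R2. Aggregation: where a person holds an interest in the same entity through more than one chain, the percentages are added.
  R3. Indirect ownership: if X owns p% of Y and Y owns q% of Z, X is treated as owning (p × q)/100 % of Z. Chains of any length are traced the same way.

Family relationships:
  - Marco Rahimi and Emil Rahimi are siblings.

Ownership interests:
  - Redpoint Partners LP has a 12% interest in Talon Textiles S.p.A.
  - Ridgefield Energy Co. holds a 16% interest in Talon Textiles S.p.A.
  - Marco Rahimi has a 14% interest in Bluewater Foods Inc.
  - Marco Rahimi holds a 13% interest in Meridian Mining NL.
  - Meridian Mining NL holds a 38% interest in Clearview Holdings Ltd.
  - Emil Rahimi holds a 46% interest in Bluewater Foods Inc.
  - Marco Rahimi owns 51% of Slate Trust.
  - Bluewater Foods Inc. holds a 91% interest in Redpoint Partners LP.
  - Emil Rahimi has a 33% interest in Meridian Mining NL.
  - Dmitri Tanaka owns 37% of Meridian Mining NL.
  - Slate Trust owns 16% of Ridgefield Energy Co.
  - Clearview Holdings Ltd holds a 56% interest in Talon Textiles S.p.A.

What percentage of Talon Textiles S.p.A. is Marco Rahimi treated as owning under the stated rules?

17.6464%

By sibling attribution (R1), Marco Rahimi is treated as also owning Emil Rahimi's interest in Bluewater Foods Inc, giving 14% + 46% = 60%.
By sibling attribution (R1), Marco Rahimi is treated as also owning Emil Rahimi's interest in Meridian Mining NL, giving 13% + 33% = 46%.
Chain via Bluewater Foods Inc. → Redpoint Partners LP (R3): 60% × 91% × 12% = 6.552% of Talon Textiles S.p.A.
Chain via Slate Trust → Ridgefield Energy Co. (R3): 51% × 16% × 16% = 1.3056% of Talon Textiles S.p.A.
Chain via Meridian Mining NL → Clearview Holdings Ltd (R3): 46% × 38% × 56% = 9.7888% of Talon Textiles S.p.A.
Aggregating (R2): 6.552% + 1.3056% + 9.7888% = 17.6464%.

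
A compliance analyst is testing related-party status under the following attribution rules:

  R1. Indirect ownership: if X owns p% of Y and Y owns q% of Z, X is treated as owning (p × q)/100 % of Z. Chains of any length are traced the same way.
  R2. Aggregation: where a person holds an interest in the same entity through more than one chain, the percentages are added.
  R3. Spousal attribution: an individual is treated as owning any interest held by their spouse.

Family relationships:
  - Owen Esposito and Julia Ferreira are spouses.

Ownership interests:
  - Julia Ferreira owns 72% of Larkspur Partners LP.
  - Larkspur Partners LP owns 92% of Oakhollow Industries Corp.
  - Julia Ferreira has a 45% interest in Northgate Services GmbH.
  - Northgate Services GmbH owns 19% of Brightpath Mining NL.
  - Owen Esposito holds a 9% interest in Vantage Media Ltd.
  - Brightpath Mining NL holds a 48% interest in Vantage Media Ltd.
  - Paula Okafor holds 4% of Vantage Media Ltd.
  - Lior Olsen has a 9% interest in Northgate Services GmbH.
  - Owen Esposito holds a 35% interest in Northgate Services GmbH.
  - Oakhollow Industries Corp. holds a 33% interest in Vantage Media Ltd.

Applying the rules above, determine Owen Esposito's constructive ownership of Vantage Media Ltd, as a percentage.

By spousal attribution (R3), Owen Esposito is treated as also owning Julia Ferreira's interest in Northgate Services GmbH, giving 35% + 45% = 80%.
By spousal attribution (R3), Owen Esposito is treated as owning Julia Ferreira's 72% interest in Larkspur Partners LP.
Chain via Northgate Services GmbH → Brightpath Mining NL (R1): 80% × 19% × 48% = 7.296% of Vantage Media Ltd.
Direct interest in Vantage Media Ltd: 9%.
Chain via Larkspur Partners LP → Oakhollow Industries Corp. (R1): 72% × 92% × 33% = 21.8592% of Vantage Media Ltd.
Aggregating (R2): 7.296% + 9% + 21.8592% = 38.1552%.

38.1552%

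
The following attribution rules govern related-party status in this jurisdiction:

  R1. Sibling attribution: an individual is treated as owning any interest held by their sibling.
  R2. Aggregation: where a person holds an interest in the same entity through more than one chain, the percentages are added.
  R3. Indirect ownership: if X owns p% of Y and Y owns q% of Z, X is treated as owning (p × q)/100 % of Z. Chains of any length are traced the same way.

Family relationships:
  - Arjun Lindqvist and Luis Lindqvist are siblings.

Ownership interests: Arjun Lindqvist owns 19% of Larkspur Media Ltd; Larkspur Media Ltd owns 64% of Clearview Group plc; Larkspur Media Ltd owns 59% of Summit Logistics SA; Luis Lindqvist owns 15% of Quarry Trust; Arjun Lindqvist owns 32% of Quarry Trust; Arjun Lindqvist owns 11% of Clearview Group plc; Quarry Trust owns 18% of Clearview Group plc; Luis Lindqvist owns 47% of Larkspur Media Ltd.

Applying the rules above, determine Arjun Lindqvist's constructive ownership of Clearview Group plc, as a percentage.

61.7%

By sibling attribution (R1), Arjun Lindqvist is treated as also owning Luis Lindqvist's interest in Larkspur Media Ltd, giving 19% + 47% = 66%.
By sibling attribution (R1), Arjun Lindqvist is treated as also owning Luis Lindqvist's interest in Quarry Trust, giving 32% + 15% = 47%.
Chain via Larkspur Media Ltd (R3): 66% × 64% = 42.24% of Clearview Group plc.
Chain via Quarry Trust (R3): 47% × 18% = 8.46% of Clearview Group plc.
Direct interest in Clearview Group plc: 11%.
Aggregating (R2): 42.24% + 8.46% + 11% = 61.7%.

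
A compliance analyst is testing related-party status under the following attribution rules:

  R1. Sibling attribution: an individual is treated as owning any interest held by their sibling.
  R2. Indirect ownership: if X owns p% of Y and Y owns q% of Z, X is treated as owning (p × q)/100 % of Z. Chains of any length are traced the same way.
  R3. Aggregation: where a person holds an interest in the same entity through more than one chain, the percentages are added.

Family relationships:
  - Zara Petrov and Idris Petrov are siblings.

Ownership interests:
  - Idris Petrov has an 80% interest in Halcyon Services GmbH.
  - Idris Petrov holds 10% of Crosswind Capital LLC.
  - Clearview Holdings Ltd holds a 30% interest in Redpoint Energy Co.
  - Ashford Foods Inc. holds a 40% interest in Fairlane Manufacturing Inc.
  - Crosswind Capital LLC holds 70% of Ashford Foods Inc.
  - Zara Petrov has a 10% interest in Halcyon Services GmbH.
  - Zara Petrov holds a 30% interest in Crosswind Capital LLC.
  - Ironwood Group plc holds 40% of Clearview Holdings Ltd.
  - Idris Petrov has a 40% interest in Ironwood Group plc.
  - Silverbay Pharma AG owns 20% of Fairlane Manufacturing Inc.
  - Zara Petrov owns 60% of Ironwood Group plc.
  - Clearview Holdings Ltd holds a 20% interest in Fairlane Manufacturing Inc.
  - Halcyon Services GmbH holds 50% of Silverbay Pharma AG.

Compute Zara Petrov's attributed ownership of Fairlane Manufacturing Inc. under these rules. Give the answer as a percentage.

By sibling attribution (R1), Zara Petrov is treated as also owning Idris Petrov's interest in Halcyon Services GmbH, giving 10% + 80% = 90%.
By sibling attribution (R1), Zara Petrov is treated as also owning Idris Petrov's interest in Ironwood Group plc, giving 60% + 40% = 100%.
By sibling attribution (R1), Zara Petrov is treated as also owning Idris Petrov's interest in Crosswind Capital LLC, giving 30% + 10% = 40%.
Chain via Halcyon Services GmbH → Silverbay Pharma AG (R2): 90% × 50% × 20% = 9% of Fairlane Manufacturing Inc.
Chain via Ironwood Group plc → Clearview Holdings Ltd (R2): 100% × 40% × 20% = 8% of Fairlane Manufacturing Inc.
Chain via Crosswind Capital LLC → Ashford Foods Inc. (R2): 40% × 70% × 40% = 11.2% of Fairlane Manufacturing Inc.
Aggregating (R3): 9% + 8% + 11.2% = 28.2%.

28.2%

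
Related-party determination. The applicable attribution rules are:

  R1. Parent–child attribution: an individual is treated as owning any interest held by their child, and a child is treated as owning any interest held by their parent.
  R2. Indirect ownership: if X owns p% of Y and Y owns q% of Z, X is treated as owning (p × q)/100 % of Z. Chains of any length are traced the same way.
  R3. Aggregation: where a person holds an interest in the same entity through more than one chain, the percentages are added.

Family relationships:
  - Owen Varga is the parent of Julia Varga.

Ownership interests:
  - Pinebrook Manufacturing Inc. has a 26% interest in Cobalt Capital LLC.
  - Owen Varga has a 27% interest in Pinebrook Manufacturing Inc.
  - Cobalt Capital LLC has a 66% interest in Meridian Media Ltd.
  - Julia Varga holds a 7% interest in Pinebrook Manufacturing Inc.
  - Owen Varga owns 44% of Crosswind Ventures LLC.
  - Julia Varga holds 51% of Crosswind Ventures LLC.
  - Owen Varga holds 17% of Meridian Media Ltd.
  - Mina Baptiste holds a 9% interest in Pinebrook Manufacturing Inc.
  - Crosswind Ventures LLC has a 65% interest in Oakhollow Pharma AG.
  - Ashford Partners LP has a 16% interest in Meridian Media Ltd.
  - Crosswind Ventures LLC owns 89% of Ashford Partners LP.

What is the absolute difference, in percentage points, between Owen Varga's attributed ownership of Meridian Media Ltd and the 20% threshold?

16.3624

By parent–child attribution (R1), Owen Varga is treated as also owning Julia Varga's interest in Crosswind Ventures LLC, giving 44% + 51% = 95%.
By parent–child attribution (R1), Owen Varga is treated as also owning Julia Varga's interest in Pinebrook Manufacturing Inc, giving 27% + 7% = 34%.
Chain via Crosswind Ventures LLC → Ashford Partners LP (R2): 95% × 89% × 16% = 13.528% of Meridian Media Ltd.
Chain via Pinebrook Manufacturing Inc. → Cobalt Capital LLC (R2): 34% × 26% × 66% = 5.8344% of Meridian Media Ltd.
Direct interest in Meridian Media Ltd: 17%.
Aggregating (R3): 13.528% + 5.8344% + 17% = 36.3624%.
36.3624% exceeds the 20% threshold by 16.3624 percentage points.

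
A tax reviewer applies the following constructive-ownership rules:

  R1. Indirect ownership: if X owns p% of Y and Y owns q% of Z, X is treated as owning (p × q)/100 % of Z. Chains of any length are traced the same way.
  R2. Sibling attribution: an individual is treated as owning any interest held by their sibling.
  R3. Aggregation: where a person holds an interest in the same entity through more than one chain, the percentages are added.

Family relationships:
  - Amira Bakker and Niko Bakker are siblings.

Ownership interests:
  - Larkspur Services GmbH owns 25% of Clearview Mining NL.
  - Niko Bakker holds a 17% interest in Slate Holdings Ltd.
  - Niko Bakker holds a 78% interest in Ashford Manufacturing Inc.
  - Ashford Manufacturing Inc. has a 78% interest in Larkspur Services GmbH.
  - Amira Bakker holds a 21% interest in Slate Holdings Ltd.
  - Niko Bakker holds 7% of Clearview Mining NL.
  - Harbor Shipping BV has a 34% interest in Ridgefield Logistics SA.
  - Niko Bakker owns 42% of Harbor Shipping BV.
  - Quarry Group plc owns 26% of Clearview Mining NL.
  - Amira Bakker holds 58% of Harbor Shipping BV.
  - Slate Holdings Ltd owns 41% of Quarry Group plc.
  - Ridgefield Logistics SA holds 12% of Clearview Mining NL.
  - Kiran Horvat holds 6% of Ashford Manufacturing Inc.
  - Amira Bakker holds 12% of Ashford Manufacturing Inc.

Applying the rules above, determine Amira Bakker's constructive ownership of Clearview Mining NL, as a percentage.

32.6808%

By sibling attribution (R2), Amira Bakker is treated as also owning Niko Bakker's interest in Harbor Shipping BV, giving 58% + 42% = 100%.
By sibling attribution (R2), Amira Bakker is treated as also owning Niko Bakker's interest in Ashford Manufacturing Inc, giving 12% + 78% = 90%.
By sibling attribution (R2), Amira Bakker is treated as also owning Niko Bakker's interest in Slate Holdings Ltd, giving 21% + 17% = 38%.
By sibling attribution (R2), Amira Bakker is treated as owning Niko Bakker's 7% interest in Clearview Mining NL.
Chain via Harbor Shipping BV → Ridgefield Logistics SA (R1): 100% × 34% × 12% = 4.08% of Clearview Mining NL.
Chain via Ashford Manufacturing Inc. → Larkspur Services GmbH (R1): 90% × 78% × 25% = 17.55% of Clearview Mining NL.
Chain via Slate Holdings Ltd → Quarry Group plc (R1): 38% × 41% × 26% = 4.0508% of Clearview Mining NL.
Direct interest in Clearview Mining NL: 7%.
Aggregating (R3): 4.08% + 17.55% + 4.0508% + 7% = 32.6808%.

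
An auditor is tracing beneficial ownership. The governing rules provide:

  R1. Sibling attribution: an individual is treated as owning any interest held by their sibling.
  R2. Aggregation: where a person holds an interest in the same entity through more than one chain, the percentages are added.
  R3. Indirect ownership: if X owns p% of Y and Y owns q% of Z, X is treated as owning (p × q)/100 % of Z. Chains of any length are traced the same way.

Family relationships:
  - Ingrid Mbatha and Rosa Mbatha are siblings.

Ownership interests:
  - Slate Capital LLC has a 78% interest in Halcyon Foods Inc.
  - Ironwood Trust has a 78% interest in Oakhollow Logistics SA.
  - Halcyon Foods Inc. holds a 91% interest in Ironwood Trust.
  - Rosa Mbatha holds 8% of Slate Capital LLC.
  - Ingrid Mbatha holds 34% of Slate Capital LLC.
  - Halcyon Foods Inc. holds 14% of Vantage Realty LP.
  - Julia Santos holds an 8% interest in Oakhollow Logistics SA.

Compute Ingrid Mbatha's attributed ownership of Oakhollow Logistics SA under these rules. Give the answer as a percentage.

23.253048%

By sibling attribution (R1), Ingrid Mbatha is treated as also owning Rosa Mbatha's interest in Slate Capital LLC, giving 34% + 8% = 42%.
Chain via Slate Capital LLC → Halcyon Foods Inc. → Ironwood Trust (R3): 42% × 78% × 91% × 78% = 23.253048% of Oakhollow Logistics SA.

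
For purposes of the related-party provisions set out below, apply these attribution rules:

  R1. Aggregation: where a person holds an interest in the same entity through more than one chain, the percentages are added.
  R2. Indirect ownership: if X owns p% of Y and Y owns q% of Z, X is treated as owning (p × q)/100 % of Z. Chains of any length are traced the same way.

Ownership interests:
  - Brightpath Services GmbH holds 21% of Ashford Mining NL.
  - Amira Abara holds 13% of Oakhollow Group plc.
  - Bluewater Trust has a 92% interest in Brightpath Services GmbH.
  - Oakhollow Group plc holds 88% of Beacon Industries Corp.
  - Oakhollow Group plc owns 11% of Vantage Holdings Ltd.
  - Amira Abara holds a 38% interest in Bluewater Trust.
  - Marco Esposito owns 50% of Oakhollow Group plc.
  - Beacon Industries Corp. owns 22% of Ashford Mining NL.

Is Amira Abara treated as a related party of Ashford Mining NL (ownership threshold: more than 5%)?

Yes

Chain via Oakhollow Group plc → Beacon Industries Corp. (R2): 13% × 88% × 22% = 2.5168% of Ashford Mining NL.
Chain via Bluewater Trust → Brightpath Services GmbH (R2): 38% × 92% × 21% = 7.3416% of Ashford Mining NL.
Aggregating (R1): 2.5168% + 7.3416% = 9.8584%.
9.8584% exceeds the 5% threshold, so Amira is a related party to Ashford Mining NL.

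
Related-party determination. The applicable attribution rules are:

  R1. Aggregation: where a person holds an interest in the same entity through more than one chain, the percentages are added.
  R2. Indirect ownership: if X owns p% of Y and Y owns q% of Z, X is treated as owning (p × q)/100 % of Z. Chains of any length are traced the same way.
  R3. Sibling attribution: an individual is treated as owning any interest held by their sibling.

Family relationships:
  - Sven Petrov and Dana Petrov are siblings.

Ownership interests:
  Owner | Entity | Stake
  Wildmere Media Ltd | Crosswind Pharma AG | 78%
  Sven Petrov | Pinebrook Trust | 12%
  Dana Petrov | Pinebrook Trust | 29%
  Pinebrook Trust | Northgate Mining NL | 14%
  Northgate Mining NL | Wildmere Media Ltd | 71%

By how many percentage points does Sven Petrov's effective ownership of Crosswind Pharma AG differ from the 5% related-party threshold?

1.821188

By sibling attribution (R3), Sven Petrov is treated as also owning Dana Petrov's interest in Pinebrook Trust, giving 12% + 29% = 41%.
Chain via Pinebrook Trust → Northgate Mining NL → Wildmere Media Ltd (R2): 41% × 14% × 71% × 78% = 3.178812% of Crosswind Pharma AG.
3.178812% falls short of the 5% threshold by 1.821188 percentage points.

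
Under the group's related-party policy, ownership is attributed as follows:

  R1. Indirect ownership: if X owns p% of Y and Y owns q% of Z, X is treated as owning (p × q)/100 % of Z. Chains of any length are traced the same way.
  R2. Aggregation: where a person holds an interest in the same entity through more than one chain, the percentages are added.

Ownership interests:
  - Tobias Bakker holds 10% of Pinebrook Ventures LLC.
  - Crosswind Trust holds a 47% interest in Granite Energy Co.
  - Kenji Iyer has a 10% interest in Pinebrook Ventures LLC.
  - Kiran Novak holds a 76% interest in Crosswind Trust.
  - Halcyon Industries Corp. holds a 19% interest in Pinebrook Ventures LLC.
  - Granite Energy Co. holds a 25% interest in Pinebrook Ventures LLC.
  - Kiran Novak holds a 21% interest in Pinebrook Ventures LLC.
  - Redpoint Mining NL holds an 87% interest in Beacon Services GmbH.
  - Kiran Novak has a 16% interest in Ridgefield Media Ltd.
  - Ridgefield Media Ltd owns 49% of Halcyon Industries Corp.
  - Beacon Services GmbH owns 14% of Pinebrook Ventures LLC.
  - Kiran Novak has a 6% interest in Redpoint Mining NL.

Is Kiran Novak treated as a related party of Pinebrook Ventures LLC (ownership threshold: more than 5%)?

Yes

Chain via Redpoint Mining NL → Beacon Services GmbH (R1): 6% × 87% × 14% = 0.7308% of Pinebrook Ventures LLC.
Chain via Ridgefield Media Ltd → Halcyon Industries Corp. (R1): 16% × 49% × 19% = 1.4896% of Pinebrook Ventures LLC.
Chain via Crosswind Trust → Granite Energy Co. (R1): 76% × 47% × 25% = 8.93% of Pinebrook Ventures LLC.
Direct interest in Pinebrook Ventures LLC: 21%.
Aggregating (R2): 0.7308% + 1.4896% + 8.93% + 21% = 32.1504%.
32.1504% exceeds the 5% threshold, so Kiran is a related party to Pinebrook Ventures LLC.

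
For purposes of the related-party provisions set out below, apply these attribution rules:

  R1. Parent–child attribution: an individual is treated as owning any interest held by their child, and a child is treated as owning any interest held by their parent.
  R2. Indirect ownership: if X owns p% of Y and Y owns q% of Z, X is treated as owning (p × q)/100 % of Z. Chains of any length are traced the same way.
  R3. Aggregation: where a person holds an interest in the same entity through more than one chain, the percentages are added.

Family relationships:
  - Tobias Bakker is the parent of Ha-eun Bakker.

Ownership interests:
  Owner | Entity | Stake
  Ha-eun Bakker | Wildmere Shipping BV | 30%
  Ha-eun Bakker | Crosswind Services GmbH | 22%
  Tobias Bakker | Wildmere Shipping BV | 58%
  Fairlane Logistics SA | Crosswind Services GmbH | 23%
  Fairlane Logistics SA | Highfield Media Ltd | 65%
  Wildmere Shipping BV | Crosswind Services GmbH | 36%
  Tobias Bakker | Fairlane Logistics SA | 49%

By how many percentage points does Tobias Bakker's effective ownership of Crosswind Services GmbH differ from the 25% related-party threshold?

By parent–child attribution (R1), Tobias Bakker is treated as also owning Ha-eun Bakker's interest in Wildmere Shipping BV, giving 58% + 30% = 88%.
By parent–child attribution (R1), Tobias Bakker is treated as owning Ha-eun Bakker's 22% interest in Crosswind Services GmbH.
Chain via Fairlane Logistics SA (R2): 49% × 23% = 11.27% of Crosswind Services GmbH.
Chain via Wildmere Shipping BV (R2): 88% × 36% = 31.68% of Crosswind Services GmbH.
Direct interest in Crosswind Services GmbH: 22%.
Aggregating (R3): 11.27% + 31.68% + 22% = 64.95%.
64.95% exceeds the 25% threshold by 39.95 percentage points.

39.95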